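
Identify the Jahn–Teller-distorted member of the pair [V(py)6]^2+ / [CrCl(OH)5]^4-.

[V(py)6]^2+: Pyridine is neutral; balancing the +2 overall charge requires V(II). Group 5 minus oxidation state 2 gives a d³ configuration. The d³ configuration leaves the e_g set evenly filled (or empty) — no strong Jahn–Teller driving force.
[CrCl(OH)5]^4-: Summing ligand charges against the −4 overall charge gives an oxidation state of +2 for chromium. Group 6 minus oxidation state 2 gives a d⁴ configuration. Chloride and hydroxide are weak-field ligands for a first-row metal, so the complex is high-spin. The t₂g³e_g¹ (high-spin) configuration has an unevenly filled e_g set; the Jahn–Teller theorem predicts a tetragonal distortion (typically axial elongation) to lift the degeneracy.

[CrCl(OH)5]^4-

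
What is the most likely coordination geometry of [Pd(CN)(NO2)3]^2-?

square planar

Summing ligand charges against the −2 overall charge gives an oxidation state of +2 for palladium.
Pd sits in group 10, so the d-electron count is 10 − 2 = 8.
Coordination number: 4.
A 4d d⁸ ion has a large crystal-field splitting; square planar leaves the high-energy d_{x²−y²} orbital empty and maximises CFSE.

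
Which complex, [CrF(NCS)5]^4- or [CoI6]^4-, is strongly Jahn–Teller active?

[CrF(NCS)5]^4-: Ligand charges: each fluoride is −1; each isothiocyanate is −1. With an overall charge of −4 the chromium centre must be in the +2 oxidation state. Chromium is a group-6 element; Cr(II) is therefore d⁴. Fluoride and isothiocyanate are weak-field ligands for a first-row metal, so the complex is high-spin. The t₂g³e_g¹ (high-spin) configuration has an unevenly filled e_g set; the Jahn–Teller theorem predicts a tetragonal distortion (typically axial elongation) to lift the degeneracy.
[CoI6]^4-: Ligand charges: each iodide is −1. With an overall charge of −4 the cobalt centre must be in the +2 oxidation state. Group 9 minus oxidation state 2 gives a d⁷ configuration. Iodide is a weak-field ligand for a first-row metal, so the complex is high-spin. The d⁷ configuration leaves the e_g set evenly filled (or empty) — no strong Jahn–Teller driving force.

[CrF(NCS)5]^4-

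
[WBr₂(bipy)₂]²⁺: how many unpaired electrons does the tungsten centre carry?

Ligand charges: each bromide is −1; 2,2′-bipyridine is neutral. With an overall charge of +2 the tungsten centre must be in the +4 oxidation state.
Tungsten is a group-6 element; W(IV) is therefore d².
Counting donor atoms: 2×bromide (monodentate) → 2 donors; 2×2,2′-bipyridine (bidentate) → 4 donors. Coordination number = 6.
In an octahedral field the d² configuration is t₂g²e_g⁰ (only one arrangement possible), giving 2 unpaired electrons.

2 unpaired electrons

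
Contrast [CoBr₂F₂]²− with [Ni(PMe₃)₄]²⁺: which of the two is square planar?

For [CoBr₂F₂]²−: Ligand charges: each bromide is −1; each fluoride is −1. With an overall charge of −2 the cobalt centre must be in the +2 oxidation state. Group 9 minus oxidation state 2 gives a d⁷ configuration. For a high-spin 3d d⁷ ion with weak-field ligands the small Δₜ gives little square-planar CFSE advantage, so four ligands adopt the sterically favoured tetrahedral geometry. → tetrahedral.
For [Ni(PMe₃)₄]²⁺: Trimethylphosphine is neutral; balancing the +2 overall charge requires Ni(II). Ni sits in group 10, so the d-electron count is 10 − 2 = 8. Trimethylphosphine is a strong-field ligand (high in the spectrochemical series). A 3d d⁸ ion with strong-field ligands gains enough CFSE to favour square planar over tetrahedral. → square planar.

[Ni(PMe₃)₄]²⁺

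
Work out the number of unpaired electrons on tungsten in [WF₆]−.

1 unpaired electron

Each fluoride is −1; balancing the −1 overall charge requires W(V).
Group 6 minus oxidation state 5 gives a d¹ configuration.
In an octahedral field the d¹ configuration is t₂g¹e_g⁰ (only one arrangement possible), giving 1 unpaired electron.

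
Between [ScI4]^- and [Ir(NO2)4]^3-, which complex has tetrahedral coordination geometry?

[ScI4]^-

For [ScI4]^-: Ligand charges: each iodide is −1. With an overall charge of −1 the scandium centre must be in the +3 oxidation state. Sc sits in group 3, so the d-electron count is 3 − 3 = 0. A d⁰ ion has no crystal-field stabilisation preference between square planar and tetrahedral, so four ligands adopt the sterically favoured tetrahedral geometry. → tetrahedral.
For [Ir(NO2)4]^3-: Ligand charges: each nitro (N-bound nitrite) is −1. With an overall charge of −3 the iridium centre must be in the +1 oxidation state. Group 9 minus oxidation state 1 gives a d⁸ configuration. A 5d d⁸ ion has a large crystal-field splitting; square planar leaves the high-energy d_{x²−y²} orbital empty and maximises CFSE. → square planar.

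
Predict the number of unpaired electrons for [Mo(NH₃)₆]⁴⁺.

Ammonia is neutral; balancing the +4 overall charge requires Mo(IV).
Molybdenum is a group-6 element; Mo(IV) is therefore d².
In an octahedral field the d² configuration is t₂g²e_g⁰ (only one arrangement possible), giving 2 unpaired electrons.

2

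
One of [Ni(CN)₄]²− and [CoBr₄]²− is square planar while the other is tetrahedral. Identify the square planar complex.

For [Ni(CN)₄]²−: Summing ligand charges against the −2 overall charge gives an oxidation state of +2 for nickel. Nickel is a group-10 element; Ni(II) is therefore d⁸. Cyanide is a strong-field ligand (high in the spectrochemical series). A 3d d⁸ ion with strong-field ligands gains enough CFSE to favour square planar over tetrahedral. → square planar.
For [CoBr₄]²−: Ligand charges: each bromide is −1. With an overall charge of −2 the cobalt centre must be in the +2 oxidation state. Group 9 minus oxidation state 2 gives a d⁷ configuration. For a high-spin 3d d⁷ ion with weak-field ligands the small Δₜ gives little square-planar CFSE advantage, so four ligands adopt the sterically favoured tetrahedral geometry. → tetrahedral.

[Ni(CN)₄]²−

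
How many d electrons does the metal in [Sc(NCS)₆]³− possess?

Each isothiocyanate is −1; balancing the −3 overall charge requires Sc(III).
Scandium is a group-3 element; Sc(III) is therefore d⁰.

d⁰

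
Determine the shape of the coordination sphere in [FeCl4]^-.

Ligand charges: each chloride is −1. With an overall charge of −1 the iron centre must be in the +3 oxidation state.
Group 8 minus oxidation state 3 gives a d⁵ configuration.
Coordination number: 4.
Chloride is a weak-field ligand.
A high-spin d⁵ ion has zero CFSE in either geometry, so four ligands adopt the sterically favoured tetrahedral geometry.

tetrahedral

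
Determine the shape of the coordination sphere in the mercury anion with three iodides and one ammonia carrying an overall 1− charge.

Each iodide is −1; ammonia is neutral; balancing the −1 overall charge requires Hg(II).
Hg sits in group 12, so the d-electron count is 12 − 2 = 10.
Coordination number: 4.
A d¹⁰ ion has no crystal-field stabilisation preference between square planar and tetrahedral, so four ligands adopt the sterically favoured tetrahedral geometry.

tetrahedral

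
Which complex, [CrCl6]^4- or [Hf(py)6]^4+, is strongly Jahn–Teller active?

[CrCl6]^4-

[CrCl6]^4-: Summing ligand charges against the −4 overall charge gives an oxidation state of +2 for chromium. Group 6 minus oxidation state 2 gives a d⁴ configuration. Chloride is a weak-field ligand for a first-row metal, so the complex is high-spin. The t₂g³e_g¹ (high-spin) configuration has an unevenly filled e_g set; the Jahn–Teller theorem predicts a tetragonal distortion (typically axial elongation) to lift the degeneracy.
[Hf(py)6]^4+: Pyridine is neutral; balancing the +4 overall charge requires Hf(IV). Hafnium is a group-4 element; Hf(IV) is therefore d⁰. The d⁰ configuration leaves the e_g set evenly filled (or empty) — no strong Jahn–Teller driving force.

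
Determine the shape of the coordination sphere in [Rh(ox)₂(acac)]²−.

Each oxalate is −2; each acetylacetonate is −1; balancing the −2 overall charge requires Rh(III).
Rhodium is a group-9 element; Rh(III) is therefore d⁶.
Counting donor atoms: 2×oxalate (bidentate) → 4 donors; 1×acetylacetonate (bidentate) → 2 donors. Coordination number = 6.
Six donors around a single metal centre give an octahedral coordination sphere.

octahedral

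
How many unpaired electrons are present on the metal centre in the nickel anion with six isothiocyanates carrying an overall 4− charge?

Each isothiocyanate is −1; balancing the −4 overall charge requires Ni(II).
Ni sits in group 10, so the d-electron count is 10 − 2 = 8.
In an octahedral field the d⁸ configuration is t₂g⁶e_g² (only one arrangement possible), giving 2 unpaired electrons.

2 unpaired electrons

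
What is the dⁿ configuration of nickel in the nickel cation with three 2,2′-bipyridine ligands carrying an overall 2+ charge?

d8

Summing ligand charges against the +2 overall charge gives an oxidation state of +2 for nickel.
Ni sits in group 10, so the d-electron count is 10 − 2 = 8.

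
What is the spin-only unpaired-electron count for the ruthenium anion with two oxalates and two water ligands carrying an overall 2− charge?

Summing ligand charges against the −2 overall charge gives an oxidation state of +2 for ruthenium.
Group 8 minus oxidation state 2 gives a d⁶ configuration.
Counting donor atoms: 2×oxalate (bidentate) → 4 donors; 2×water (monodentate) → 2 donors. Coordination number = 6.
The spin state decides the count: a 4d ion has a large Δₒ and is invariably low-spin.
An octahedral low-spin d⁶ ion is t₂g⁶e_g⁰, giving 0 unpaired electrons.

0 unpaired electrons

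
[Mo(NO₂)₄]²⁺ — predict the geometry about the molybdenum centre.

tetrahedral

Ligand charges: each nitro (N-bound nitrite) is −1. With an overall charge of +2 the molybdenum centre must be in the +6 oxidation state.
Molybdenum is a group-6 element; Mo(VI) is therefore d⁰.
With 4 monodentate ligands the coordination number is 4.
A d⁰ ion has no crystal-field stabilisation preference between square planar and tetrahedral, so four ligands adopt the sterically favoured tetrahedral geometry.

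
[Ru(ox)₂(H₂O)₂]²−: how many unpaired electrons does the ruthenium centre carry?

0

Each oxalate is −2; water is neutral; balancing the −2 overall charge requires Ru(II).
Ruthenium is a group-8 element; Ru(II) is therefore d⁶.
Counting donor atoms: 2×oxalate (bidentate) → 4 donors; 2×water (monodentate) → 2 donors. Coordination number = 6.
The spin state decides the count: a 4d ion has a large Δₒ and is invariably low-spin.
An octahedral low-spin d⁶ ion is t₂g⁶e_g⁰, giving 0 unpaired electrons.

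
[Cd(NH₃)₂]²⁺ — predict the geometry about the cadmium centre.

linear

Ligand charges: ammonia is neutral. With an overall charge of +2 the cadmium centre must be in the +2 oxidation state.
Cd sits in group 12, so the d-electron count is 12 − 2 = 10.
Coordination number: 2.
A d¹⁰ ion with only two ligands adopts a linear arrangement (sp hybridisation; no CFSE preference).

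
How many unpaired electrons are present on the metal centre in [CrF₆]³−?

Summing ligand charges against the −3 overall charge gives an oxidation state of +3 for chromium.
Chromium is a group-6 element; Cr(III) is therefore d³.
In an octahedral field the d³ configuration is t₂g³e_g⁰ (only one arrangement possible), giving 3 unpaired electrons.

3 unpaired electrons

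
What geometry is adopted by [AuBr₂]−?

Summing ligand charges against the −1 overall charge gives an oxidation state of +1 for gold.
Group 11 minus oxidation state 1 gives a d¹⁰ configuration.
Coordination number: 2.
A d¹⁰ ion with only two ligands adopts a linear arrangement (sp hybridisation; no CFSE preference).

linear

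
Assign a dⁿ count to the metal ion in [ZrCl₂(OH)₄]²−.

Each chloride is −1; each hydroxide is −1; balancing the −2 overall charge requires Zr(IV).
Zr sits in group 4, so the d-electron count is 4 − 4 = 0.

d0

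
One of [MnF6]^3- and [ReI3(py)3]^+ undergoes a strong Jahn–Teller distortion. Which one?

[MnF6]^3-: Summing ligand charges against the −3 overall charge gives an oxidation state of +3 for manganese. Manganese is a group-7 element; Mn(III) is therefore d⁴. Fluoride is a weak-field ligand for a first-row metal, so the complex is high-spin. The t₂g³e_g¹ (high-spin) configuration has an unevenly filled e_g set; the Jahn–Teller theorem predicts a tetragonal distortion (typically axial elongation) to lift the degeneracy.
[ReI3(py)3]^+: Summing ligand charges against the +1 overall charge gives an oxidation state of +4 for rhenium. Re sits in group 7, so the d-electron count is 7 − 4 = 3. The d³ configuration leaves the e_g set evenly filled (or empty) — no strong Jahn–Teller driving force.

[MnF6]^3-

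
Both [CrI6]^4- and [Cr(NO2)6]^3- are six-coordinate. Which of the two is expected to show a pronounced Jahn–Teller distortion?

[CrI6]^4-

[CrI6]^4-: Ligand charges: each iodide is −1. With an overall charge of −4 the chromium centre must be in the +2 oxidation state. Cr sits in group 6, so the d-electron count is 6 − 2 = 4. Iodide is a weak-field ligand for a first-row metal, so the complex is high-spin. The t₂g³e_g¹ (high-spin) configuration has an unevenly filled e_g set; the Jahn–Teller theorem predicts a tetragonal distortion (typically axial elongation) to lift the degeneracy.
[Cr(NO2)6]^3-: Summing ligand charges against the −3 overall charge gives an oxidation state of +3 for chromium. Group 6 minus oxidation state 3 gives a d³ configuration. The d³ configuration leaves the e_g set evenly filled (or empty) — no strong Jahn–Teller driving force.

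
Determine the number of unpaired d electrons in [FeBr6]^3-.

Ligand charges: each bromide is −1. With an overall charge of −3 the iron centre must be in the +3 oxidation state.
Iron is a group-8 element; Fe(III) is therefore d⁵.
The spin state decides the count: Bromide is a weak-field ligand for a first-row metal, so the complex is high-spin.
An octahedral high-spin d⁵ ion is t₂g³e_g², giving 5 unpaired electrons.

5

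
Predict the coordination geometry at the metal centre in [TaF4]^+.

tetrahedral

Summing ligand charges against the +1 overall charge gives an oxidation state of +5 for tantalum.
Tantalum is a group-5 element; Ta(V) is therefore d⁰.
Coordination number: 4.
A d⁰ ion has no crystal-field stabilisation preference between square planar and tetrahedral, so four ligands adopt the sterically favoured tetrahedral geometry.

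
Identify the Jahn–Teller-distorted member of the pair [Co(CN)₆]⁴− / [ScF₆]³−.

[Co(CN)₆]⁴−: Summing ligand charges against the −4 overall charge gives an oxidation state of +2 for cobalt. Group 9 minus oxidation state 2 gives a d⁷ configuration. Cyanide is a strong-field ligand (high in the spectrochemical series) for a first-row metal, so the complex is low-spin. The t₂g⁶e_g¹ (low-spin) configuration has an unevenly filled e_g set; the Jahn–Teller theorem predicts a tetragonal distortion (typically axial elongation) to lift the degeneracy.
[ScF₆]³−: Ligand charges: each fluoride is −1. With an overall charge of −3 the scandium centre must be in the +3 oxidation state. Sc sits in group 3, so the d-electron count is 3 − 3 = 0. The d⁰ configuration leaves the e_g set evenly filled (or empty) — no strong Jahn–Teller driving force.

[Co(CN)₆]⁴−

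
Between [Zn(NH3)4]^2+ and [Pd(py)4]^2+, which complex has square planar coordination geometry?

[Pd(py)4]^2+

For [Zn(NH3)4]^2+: Ligand charges: ammonia is neutral. With an overall charge of +2 the zinc centre must be in the +2 oxidation state. Zinc is a group-12 element; Zn(II) is therefore d¹⁰. A d¹⁰ ion has no crystal-field stabilisation preference between square planar and tetrahedral, so four ligands adopt the sterically favoured tetrahedral geometry. → tetrahedral.
For [Pd(py)4]^2+: Summing ligand charges against the +2 overall charge gives an oxidation state of +2 for palladium. Group 10 minus oxidation state 2 gives a d⁸ configuration. A 4d d⁸ ion has a large crystal-field splitting; square planar leaves the high-energy d_{x²−y²} orbital empty and maximises CFSE. → square planar.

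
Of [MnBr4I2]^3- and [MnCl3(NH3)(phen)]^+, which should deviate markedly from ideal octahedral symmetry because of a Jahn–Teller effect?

[MnBr4I2]^3-: Ligand charges: each bromide is −1; each iodide is −1. With an overall charge of −3 the manganese centre must be in the +3 oxidation state. Group 7 minus oxidation state 3 gives a d⁴ configuration. Bromide and iodide are weak-field ligands for a first-row metal, so the complex is high-spin. The t₂g³e_g¹ (high-spin) configuration has an unevenly filled e_g set; the Jahn–Teller theorem predicts a tetragonal distortion (typically axial elongation) to lift the degeneracy.
[MnCl3(NH3)(phen)]^+: Each chloride is −1; ammonia is neutral; 1,10-phenanthroline is neutral; balancing the +1 overall charge requires Mn(IV). Manganese is a group-7 element; Mn(IV) is therefore d³. The d³ configuration leaves the e_g set evenly filled (or empty) — no strong Jahn–Teller driving force.

[MnBr4I2]^3-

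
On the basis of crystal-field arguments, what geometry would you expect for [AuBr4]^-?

square planar

Summing ligand charges against the −1 overall charge gives an oxidation state of +3 for gold.
Gold is a group-11 element; Au(III) is therefore d⁸.
With 4 monodentate ligands the coordination number is 4.
A 5d d⁸ ion has a large crystal-field splitting; square planar leaves the high-energy d_{x²−y²} orbital empty and maximises CFSE.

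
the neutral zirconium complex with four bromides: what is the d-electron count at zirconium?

Summing ligand charges against the 0 overall charge gives an oxidation state of +4 for zirconium.
Zirconium is a group-4 element; Zr(IV) is therefore d⁰.

d⁰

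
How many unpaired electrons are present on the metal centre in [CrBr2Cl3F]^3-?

3

Summing ligand charges against the −3 overall charge gives an oxidation state of +3 for chromium.
Cr sits in group 6, so the d-electron count is 6 − 3 = 3.
In an octahedral field the d³ configuration is t₂g³e_g⁰ (only one arrangement possible), giving 3 unpaired electrons.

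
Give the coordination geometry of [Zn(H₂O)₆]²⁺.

Ligand charges: water is neutral. With an overall charge of +2 the zinc centre must be in the +2 oxidation state.
Group 12 minus oxidation state 2 gives a d¹⁰ configuration.
Coordination number: 6.
Six donors around a single metal centre give an octahedral coordination sphere.

octahedral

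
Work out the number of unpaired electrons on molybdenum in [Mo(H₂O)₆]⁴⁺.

Ligand charges: water is neutral. With an overall charge of +4 the molybdenum centre must be in the +4 oxidation state.
Molybdenum is a group-6 element; Mo(IV) is therefore d².
In an octahedral field the d² configuration is t₂g²e_g⁰ (only one arrangement possible), giving 2 unpaired electrons.

2 unpaired electrons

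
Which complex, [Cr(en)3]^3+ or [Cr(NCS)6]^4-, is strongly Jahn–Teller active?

[Cr(NCS)6]^4-

[Cr(en)3]^3+: Summing ligand charges against the +3 overall charge gives an oxidation state of +3 for chromium. Group 6 minus oxidation state 3 gives a d³ configuration. The d³ configuration leaves the e_g set evenly filled (or empty) — no strong Jahn–Teller driving force.
[Cr(NCS)6]^4-: Each isothiocyanate is −1; balancing the −4 overall charge requires Cr(II). Group 6 minus oxidation state 2 gives a d⁴ configuration. Isothiocyanate is a weak-field ligand for a first-row metal, so the complex is high-spin. The t₂g³e_g¹ (high-spin) configuration has an unevenly filled e_g set; the Jahn–Teller theorem predicts a tetragonal distortion (typically axial elongation) to lift the degeneracy.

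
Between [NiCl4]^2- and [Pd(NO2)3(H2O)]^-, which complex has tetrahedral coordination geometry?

[NiCl4]^2-

For [NiCl4]^2-: Ligand charges: each chloride is −1. With an overall charge of −2 the nickel centre must be in the +2 oxidation state. Ni sits in group 10, so the d-electron count is 10 − 2 = 8. Chloride is a weak-field ligand. With weak-field ligands the CFSE gain from square planar is small, so a 3d d⁸ ion takes the sterically preferred tetrahedral geometry. → tetrahedral.
For [Pd(NO2)3(H2O)]^-: Summing ligand charges against the −1 overall charge gives an oxidation state of +2 for palladium. Group 10 minus oxidation state 2 gives a d⁸ configuration. A 4d d⁸ ion has a large crystal-field splitting; square planar leaves the high-energy d_{x²−y²} orbital empty and maximises CFSE. → square planar.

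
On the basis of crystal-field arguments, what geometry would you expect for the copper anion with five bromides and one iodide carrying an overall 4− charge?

octahedral

Summing ligand charges against the −4 overall charge gives an oxidation state of +2 for copper.
Cu sits in group 11, so the d-electron count is 11 − 2 = 9.
With 6 monodentate ligands the coordination number is 6.
Six donors around a single metal centre give an octahedral coordination sphere.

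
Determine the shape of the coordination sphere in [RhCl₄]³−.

Summing ligand charges against the −3 overall charge gives an oxidation state of +1 for rhodium.
Rh sits in group 9, so the d-electron count is 9 − 1 = 8.
Coordination number: 4.
A 4d d⁸ ion has a large crystal-field splitting; square planar leaves the high-energy d_{x²−y²} orbital empty and maximises CFSE.

square planar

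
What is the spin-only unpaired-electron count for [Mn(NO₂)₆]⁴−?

1 unpaired electron

Summing ligand charges against the −4 overall charge gives an oxidation state of +2 for manganese.
Group 7 minus oxidation state 2 gives a d⁵ configuration.
The spin state decides the count: Nitro (N-bound nitrite) is a strong-field ligand (high in the spectrochemical series) for a first-row metal, so the complex is low-spin.
An octahedral low-spin d⁵ ion is t₂g⁵e_g⁰, giving 1 unpaired electron.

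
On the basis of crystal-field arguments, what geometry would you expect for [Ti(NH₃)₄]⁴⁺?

Summing ligand charges against the +4 overall charge gives an oxidation state of +4 for titanium.
Titanium is a group-4 element; Ti(IV) is therefore d⁰.
With 4 monodentate ligands the coordination number is 4.
A d⁰ ion has no crystal-field stabilisation preference between square planar and tetrahedral, so four ligands adopt the sterically favoured tetrahedral geometry.

tetrahedral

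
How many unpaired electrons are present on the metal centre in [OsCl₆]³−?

Ligand charges: each chloride is −1. With an overall charge of −3 the osmium centre must be in the +3 oxidation state.
Group 8 minus oxidation state 3 gives a d⁵ configuration.
The spin state decides the count: a 5d ion has a large Δₒ and is invariably low-spin.
An octahedral low-spin d⁵ ion is t₂g⁵e_g⁰, giving 1 unpaired electron.

1 unpaired electron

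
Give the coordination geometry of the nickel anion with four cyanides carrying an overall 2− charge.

square planar

Each cyanide is −1; balancing the −2 overall charge requires Ni(II).
Ni sits in group 10, so the d-electron count is 10 − 2 = 8.
Coordination number: 4.
Cyanide is a strong-field ligand (high in the spectrochemical series).
A 3d d⁸ ion with strong-field ligands gains enough CFSE to favour square planar over tetrahedral.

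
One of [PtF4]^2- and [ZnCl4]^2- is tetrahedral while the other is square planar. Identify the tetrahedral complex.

For [PtF4]^2-: Each fluoride is −1; balancing the −2 overall charge requires Pt(II). Pt sits in group 10, so the d-electron count is 10 − 2 = 8. A 5d d⁸ ion has a large crystal-field splitting; square planar leaves the high-energy d_{x²−y²} orbital empty and maximises CFSE. → square planar.
For [ZnCl4]^2-: Each chloride is −1; balancing the −2 overall charge requires Zn(II). Group 12 minus oxidation state 2 gives a d¹⁰ configuration. A d¹⁰ ion has no crystal-field stabilisation preference between square planar and tetrahedral, so four ligands adopt the sterically favoured tetrahedral geometry. → tetrahedral.

[ZnCl4]^2-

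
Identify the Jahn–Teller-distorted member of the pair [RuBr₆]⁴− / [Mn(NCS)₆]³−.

[RuBr₆]⁴−: Ligand charges: each bromide is −1. With an overall charge of −4 the ruthenium centre must be in the +2 oxidation state. Group 8 minus oxidation state 2 gives a d⁶ configuration. A 4d ion has a large Δₒ and is invariably low-spin. The d⁶ configuration leaves the e_g set evenly filled (or empty) — no strong Jahn–Teller driving force.
[Mn(NCS)₆]³−: Ligand charges: each isothiocyanate is −1. With an overall charge of −3 the manganese centre must be in the +3 oxidation state. Manganese is a group-7 element; Mn(III) is therefore d⁴. Isothiocyanate is a weak-field ligand for a first-row metal, so the complex is high-spin. The t₂g³e_g¹ (high-spin) configuration has an unevenly filled e_g set; the Jahn–Teller theorem predicts a tetragonal distortion (typically axial elongation) to lift the degeneracy.

[Mn(NCS)₆]³−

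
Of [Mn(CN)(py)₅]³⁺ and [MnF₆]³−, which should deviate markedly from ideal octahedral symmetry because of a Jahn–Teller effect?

[Mn(CN)(py)₅]³⁺: Each cyanide is −1; pyridine is neutral; balancing the +3 overall charge requires Mn(IV). Group 7 minus oxidation state 4 gives a d³ configuration. The d³ configuration leaves the e_g set evenly filled (or empty) — no strong Jahn–Teller driving force.
[MnF₆]³−: Each fluoride is −1; balancing the −3 overall charge requires Mn(III). Mn sits in group 7, so the d-electron count is 7 − 3 = 4. Fluoride is a weak-field ligand for a first-row metal, so the complex is high-spin. The t₂g³e_g¹ (high-spin) configuration has an unevenly filled e_g set; the Jahn–Teller theorem predicts a tetragonal distortion (typically axial elongation) to lift the degeneracy.

[MnF₆]³−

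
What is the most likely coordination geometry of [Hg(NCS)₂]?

Ligand charges: each isothiocyanate is −1. With an overall charge of 0 the mercury centre must be in the +2 oxidation state.
Group 12 minus oxidation state 2 gives a d¹⁰ configuration.
Coordination number: 2.
A d¹⁰ ion with only two ligands adopts a linear arrangement (sp hybridisation; no CFSE preference).

linear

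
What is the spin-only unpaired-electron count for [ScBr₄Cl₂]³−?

Each bromide is −1; each chloride is −1; balancing the −3 overall charge requires Sc(III).
Scandium is a group-3 element; Sc(III) is therefore d⁰.
In an octahedral field the d⁰ configuration is t₂g⁰e_g⁰, giving 0 unpaired electrons.

0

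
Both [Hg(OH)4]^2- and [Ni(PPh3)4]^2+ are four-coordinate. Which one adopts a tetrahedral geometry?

[Hg(OH)4]^2-

For [Hg(OH)4]^2-: Each hydroxide is −1; balancing the −2 overall charge requires Hg(II). Group 12 minus oxidation state 2 gives a d¹⁰ configuration. A d¹⁰ ion has no crystal-field stabilisation preference between square planar and tetrahedral, so four ligands adopt the sterically favoured tetrahedral geometry. → tetrahedral.
For [Ni(PPh3)4]^2+: Ligand charges: triphenylphosphine is neutral. With an overall charge of +2 the nickel centre must be in the +2 oxidation state. Nickel is a group-10 element; Ni(II) is therefore d⁸. Triphenylphosphine is a strong-field ligand (high in the spectrochemical series). A 3d d⁸ ion with strong-field ligands gains enough CFSE to favour square planar over tetrahedral. → square planar.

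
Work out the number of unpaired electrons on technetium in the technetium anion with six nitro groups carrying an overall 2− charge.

Summing ligand charges against the −2 overall charge gives an oxidation state of +4 for technetium.
Tc sits in group 7, so the d-electron count is 7 − 4 = 3.
In an octahedral field the d³ configuration is t₂g³e_g⁰ (only one arrangement possible), giving 3 unpaired electrons.

3 unpaired electrons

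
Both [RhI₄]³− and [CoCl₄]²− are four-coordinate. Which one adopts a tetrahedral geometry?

[CoCl₄]²−

For [RhI₄]³−: Ligand charges: each iodide is −1. With an overall charge of −3 the rhodium centre must be in the +1 oxidation state. Group 9 minus oxidation state 1 gives a d⁸ configuration. A 4d d⁸ ion has a large crystal-field splitting; square planar leaves the high-energy d_{x²−y²} orbital empty and maximises CFSE. → square planar.
For [CoCl₄]²−: Summing ligand charges against the −2 overall charge gives an oxidation state of +2 for cobalt. Co sits in group 9, so the d-electron count is 9 − 2 = 7. For a high-spin 3d d⁷ ion with weak-field ligands the small Δₜ gives little square-planar CFSE advantage, so four ligands adopt the sterically favoured tetrahedral geometry. → tetrahedral.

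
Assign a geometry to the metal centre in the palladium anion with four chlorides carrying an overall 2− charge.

square planar

Summing ligand charges against the −2 overall charge gives an oxidation state of +2 for palladium.
Palladium is a group-10 element; Pd(II) is therefore d⁸.
Coordination number: 4.
A 4d d⁸ ion has a large crystal-field splitting; square planar leaves the high-energy d_{x²−y²} orbital empty and maximises CFSE.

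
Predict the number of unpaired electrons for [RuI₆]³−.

Ligand charges: each iodide is −1. With an overall charge of −3 the ruthenium centre must be in the +3 oxidation state.
Group 8 minus oxidation state 3 gives a d⁵ configuration.
The spin state decides the count: a 4d ion has a large Δₒ and is invariably low-spin.
An octahedral low-spin d⁵ ion is t₂g⁵e_g⁰, giving 1 unpaired electron.

1 unpaired electron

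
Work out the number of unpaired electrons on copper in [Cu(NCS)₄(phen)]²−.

1 unpaired electron

Summing ligand charges against the −2 overall charge gives an oxidation state of +2 for copper.
Copper is a group-11 element; Cu(II) is therefore d⁹.
Counting donor atoms: 4×isothiocyanate (monodentate) → 4 donors; 1×1,10-phenanthroline (bidentate) → 2 donors. Coordination number = 6.
In an octahedral field the d⁹ configuration is t₂g⁶e_g³ (only one arrangement possible), giving 1 unpaired electron.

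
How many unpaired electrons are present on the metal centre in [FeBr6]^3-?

5

Each bromide is −1; balancing the −3 overall charge requires Fe(III).
Fe sits in group 8, so the d-electron count is 8 − 3 = 5.
The spin state decides the count: Bromide is a weak-field ligand for a first-row metal, so the complex is high-spin.
An octahedral high-spin d⁵ ion is t₂g³e_g², giving 5 unpaired electrons.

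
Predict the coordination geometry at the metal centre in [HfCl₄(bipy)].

Summing ligand charges against the 0 overall charge gives an oxidation state of +4 for hafnium.
Group 4 minus oxidation state 4 gives a d⁰ configuration.
Counting donor atoms: 4×chloride (monodentate) → 4 donors; 1×2,2′-bipyridine (bidentate) → 2 donors. Coordination number = 6.
Six donors around a single metal centre give an octahedral coordination sphere.

octahedral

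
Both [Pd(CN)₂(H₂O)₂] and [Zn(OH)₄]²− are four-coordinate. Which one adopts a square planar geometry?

For [Pd(CN)₂(H₂O)₂]: Summing ligand charges against the 0 overall charge gives an oxidation state of +2 for palladium. Group 10 minus oxidation state 2 gives a d⁸ configuration. A 4d d⁸ ion has a large crystal-field splitting; square planar leaves the high-energy d_{x²−y²} orbital empty and maximises CFSE. → square planar.
For [Zn(OH)₄]²−: Each hydroxide is −1; balancing the −2 overall charge requires Zn(II). Group 12 minus oxidation state 2 gives a d¹⁰ configuration. A d¹⁰ ion has no crystal-field stabilisation preference between square planar and tetrahedral, so four ligands adopt the sterically favoured tetrahedral geometry. → tetrahedral.

[Pd(CN)₂(H₂O)₂]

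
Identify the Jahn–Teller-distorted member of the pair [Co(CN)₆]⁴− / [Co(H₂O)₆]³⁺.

[Co(CN)₆]⁴−: Each cyanide is −1; balancing the −4 overall charge requires Co(II). Group 9 minus oxidation state 2 gives a d⁷ configuration. Cyanide is a strong-field ligand (high in the spectrochemical series) for a first-row metal, so the complex is low-spin. The t₂g⁶e_g¹ (low-spin) configuration has an unevenly filled e_g set; the Jahn–Teller theorem predicts a tetragonal distortion (typically axial elongation) to lift the degeneracy.
[Co(H₂O)₆]³⁺: Water is neutral; balancing the +3 overall charge requires Co(III). Cobalt is a group-9 element; Co(III) is therefore d⁶. Co(III) has an exceptionally large octahedral splitting and is low-spin with essentially every ligand except fluoride. The d⁶ configuration leaves the e_g set evenly filled (or empty) — no strong Jahn–Teller driving force.

[Co(CN)₆]⁴−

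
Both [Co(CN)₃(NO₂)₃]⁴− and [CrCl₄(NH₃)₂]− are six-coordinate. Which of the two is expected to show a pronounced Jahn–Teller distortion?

[Co(CN)₃(NO₂)₃]⁴−

[Co(CN)₃(NO₂)₃]⁴−: Each cyanide is −1; each nitro (N-bound nitrite) is −1; balancing the −4 overall charge requires Co(II). Cobalt is a group-9 element; Co(II) is therefore d⁷. Cyanide and nitro (N-bound nitrite) are strong-field ligands (high in the spectrochemical series) for a first-row metal, so the complex is low-spin. The t₂g⁶e_g¹ (low-spin) configuration has an unevenly filled e_g set; the Jahn–Teller theorem predicts a tetragonal distortion (typically axial elongation) to lift the degeneracy.
[CrCl₄(NH₃)₂]−: Summing ligand charges against the −1 overall charge gives an oxidation state of +3 for chromium. Cr sits in group 6, so the d-electron count is 6 − 3 = 3. The d³ configuration leaves the e_g set evenly filled (or empty) — no strong Jahn–Teller driving force.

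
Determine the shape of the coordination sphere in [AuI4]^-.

Each iodide is −1; balancing the −1 overall charge requires Au(III).
Group 11 minus oxidation state 3 gives a d⁸ configuration.
With 4 monodentate ligands the coordination number is 4.
A 5d d⁸ ion has a large crystal-field splitting; square planar leaves the high-energy d_{x²−y²} orbital empty and maximises CFSE.

square planar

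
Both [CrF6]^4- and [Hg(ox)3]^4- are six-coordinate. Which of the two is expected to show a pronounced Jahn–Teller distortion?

[CrF6]^4-

[CrF6]^4-: Each fluoride is −1; balancing the −4 overall charge requires Cr(II). Group 6 minus oxidation state 2 gives a d⁴ configuration. Fluoride is a weak-field ligand for a first-row metal, so the complex is high-spin. The t₂g³e_g¹ (high-spin) configuration has an unevenly filled e_g set; the Jahn–Teller theorem predicts a tetragonal distortion (typically axial elongation) to lift the degeneracy.
[Hg(ox)3]^4-: Ligand charges: each oxalate is −2. With an overall charge of −4 the mercury centre must be in the +2 oxidation state. Hg sits in group 12, so the d-electron count is 12 − 2 = 10. The d¹⁰ configuration leaves the e_g set evenly filled (or empty) — no strong Jahn–Teller driving force.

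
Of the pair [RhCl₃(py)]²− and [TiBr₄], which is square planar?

For [RhCl₃(py)]²−: Ligand charges: each chloride is −1; pyridine is neutral. With an overall charge of −2 the rhodium centre must be in the +1 oxidation state. Group 9 minus oxidation state 1 gives a d⁸ configuration. A 4d d⁸ ion has a large crystal-field splitting; square planar leaves the high-energy d_{x²−y²} orbital empty and maximises CFSE. → square planar.
For [TiBr₄]: Each bromide is −1; balancing the 0 overall charge requires Ti(IV). Group 4 minus oxidation state 4 gives a d⁰ configuration. A d⁰ ion has no crystal-field stabilisation preference between square planar and tetrahedral, so four ligands adopt the sterically favoured tetrahedral geometry. → tetrahedral.

[RhCl₃(py)]²−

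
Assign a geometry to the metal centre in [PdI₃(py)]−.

square planar

Summing ligand charges against the −1 overall charge gives an oxidation state of +2 for palladium.
Group 10 minus oxidation state 2 gives a d⁸ configuration.
With 4 monodentate ligands the coordination number is 4.
A 4d d⁸ ion has a large crystal-field splitting; square planar leaves the high-energy d_{x²−y²} orbital empty and maximises CFSE.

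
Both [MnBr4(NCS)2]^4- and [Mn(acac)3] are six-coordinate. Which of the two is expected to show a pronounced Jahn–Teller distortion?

[MnBr4(NCS)2]^4-: Summing ligand charges against the −4 overall charge gives an oxidation state of +2 for manganese. Mn sits in group 7, so the d-electron count is 7 − 2 = 5. Bromide and isothiocyanate are weak-field ligands for a first-row metal, so the complex is high-spin. The d⁵ configuration leaves the e_g set evenly filled (or empty) — no strong Jahn–Teller driving force.
[Mn(acac)3]: Summing ligand charges against the 0 overall charge gives an oxidation state of +3 for manganese. Mn sits in group 7, so the d-electron count is 7 − 3 = 4. Acetylacetonate is a weak-field ligand for a first-row metal, so the complex is high-spin. The t₂g³e_g¹ (high-spin) configuration has an unevenly filled e_g set; the Jahn–Teller theorem predicts a tetragonal distortion (typically axial elongation) to lift the degeneracy.

[Mn(acac)3]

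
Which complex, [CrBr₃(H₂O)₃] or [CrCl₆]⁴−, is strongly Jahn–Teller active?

[CrBr₃(H₂O)₃]: Ligand charges: each bromide is −1; water is neutral. With an overall charge of 0 the chromium centre must be in the +3 oxidation state. Cr sits in group 6, so the d-electron count is 6 − 3 = 3. The d³ configuration leaves the e_g set evenly filled (or empty) — no strong Jahn–Teller driving force.
[CrCl₆]⁴−: Ligand charges: each chloride is −1. With an overall charge of −4 the chromium centre must be in the +2 oxidation state. Chromium is a group-6 element; Cr(II) is therefore d⁴. Chloride is a weak-field ligand for a first-row metal, so the complex is high-spin. The t₂g³e_g¹ (high-spin) configuration has an unevenly filled e_g set; the Jahn–Teller theorem predicts a tetragonal distortion (typically axial elongation) to lift the degeneracy.

[CrCl₆]⁴−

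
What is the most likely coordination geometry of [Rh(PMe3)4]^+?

square planar

Trimethylphosphine is neutral; balancing the +1 overall charge requires Rh(I).
Rh sits in group 9, so the d-electron count is 9 − 1 = 8.
With 4 monodentate ligands the coordination number is 4.
A 4d d⁸ ion has a large crystal-field splitting; square planar leaves the high-energy d_{x²−y²} orbital empty and maximises CFSE.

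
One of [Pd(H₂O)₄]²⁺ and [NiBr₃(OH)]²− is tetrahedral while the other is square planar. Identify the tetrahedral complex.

For [Pd(H₂O)₄]²⁺: Water is neutral; balancing the +2 overall charge requires Pd(II). Group 10 minus oxidation state 2 gives a d⁸ configuration. A 4d d⁸ ion has a large crystal-field splitting; square planar leaves the high-energy d_{x²−y²} orbital empty and maximises CFSE. → square planar.
For [NiBr₃(OH)]²−: Each bromide is −1; each hydroxide is −1; balancing the −2 overall charge requires Ni(II). Group 10 minus oxidation state 2 gives a d⁸ configuration. Bromide and hydroxide are weak-field ligands. With weak-field ligands the CFSE gain from square planar is small, so a 3d d⁸ ion takes the sterically preferred tetrahedral geometry. → tetrahedral.

[NiBr₃(OH)]²−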